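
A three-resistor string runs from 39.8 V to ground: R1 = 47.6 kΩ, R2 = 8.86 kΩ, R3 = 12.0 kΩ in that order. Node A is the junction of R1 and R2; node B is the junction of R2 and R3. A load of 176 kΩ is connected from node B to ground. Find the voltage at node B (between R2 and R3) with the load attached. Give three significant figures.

At node B, R3 is in parallel with the load: R3‖R_L = 11.23 kΩ.
Below node A the resistance is R2 + (R3‖R_L) = 20.09 kΩ, so V_A = 39.8 × 20.09/67.69 = 11.81 V.
Then V_B = V_A × (R3‖R_L)/(R2 + R3‖R_L) = 11.81 × 11.23/20.09 = 6.60 V.

V ≈ 6.60 V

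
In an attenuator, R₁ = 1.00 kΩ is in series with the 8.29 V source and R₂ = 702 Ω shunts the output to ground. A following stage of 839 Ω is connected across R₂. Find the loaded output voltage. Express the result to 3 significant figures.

The load sits in parallel with R₂: R₂‖R_L = (702 × 839) / (702 + 839) = 382.2 Ω.
V_out = 8.29 × 382.2 / (1000 + 382.2) = 8.29 × 382.2/1382 = 2.29 V.

V_out ≈ 2.29 V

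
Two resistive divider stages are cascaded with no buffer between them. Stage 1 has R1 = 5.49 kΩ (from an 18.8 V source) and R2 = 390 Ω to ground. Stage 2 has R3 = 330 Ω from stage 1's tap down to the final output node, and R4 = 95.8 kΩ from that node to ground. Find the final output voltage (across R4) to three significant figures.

Stage 2 presents R3+R4 = 96130 Ω as a load on stage 1's tap.
Stage 1's lower leg becomes R2‖(R3+R4) = 388.4 Ω, so V_mid = 18.8 × 388.4/5878 = 1.242 V.
Stage 2 is itself unloaded: V_out = V_mid × R4/(R3+R4) = 1.242 × 95800/96130 = 1.24 V.

V_out ≈ 1.24 V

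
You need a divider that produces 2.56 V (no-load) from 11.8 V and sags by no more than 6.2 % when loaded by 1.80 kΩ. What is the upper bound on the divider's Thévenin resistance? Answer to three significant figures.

R_th ≤ 119 Ω

Loading drop = R_th/(R_th + R_L) ≤ 0.0620, so R_th ≤ R_L · ε/(1−ε) = 1.80 kΩ × 0.0620/0.9380 = 119 Ω.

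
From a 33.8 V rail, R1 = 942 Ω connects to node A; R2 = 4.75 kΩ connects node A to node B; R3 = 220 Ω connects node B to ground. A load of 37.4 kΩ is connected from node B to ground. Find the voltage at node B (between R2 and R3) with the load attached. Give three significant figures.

V ≈ 1.25 V

At node B, R3 is in parallel with the load: R3‖R_L = 218.7 Ω.
Below node A the resistance is R2 + (R3‖R_L) = 4969 Ω, so V_A = 33.8 × 4969/5911 = 28.41 V.
Then V_B = V_A × (R3‖R_L)/(R2 + R3‖R_L) = 28.41 × 218.7/4969 = 1.25 V.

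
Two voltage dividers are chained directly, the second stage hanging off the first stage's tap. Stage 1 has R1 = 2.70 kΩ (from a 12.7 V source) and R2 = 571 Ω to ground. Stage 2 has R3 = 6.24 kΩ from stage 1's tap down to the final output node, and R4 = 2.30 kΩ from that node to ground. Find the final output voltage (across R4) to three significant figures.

Stage 2 presents R3+R4 = 8540 Ω as a load on stage 1's tap.
Stage 1's lower leg becomes R2‖(R3+R4) = 535.2 Ω, so V_mid = 12.7 × 535.2/3235 = 2.101 V.
Stage 2 is itself unloaded: V_out = V_mid × R4/(R3+R4) = 2.101 × 2300/8540 = 0.566 V.

V_out ≈ 0.566 V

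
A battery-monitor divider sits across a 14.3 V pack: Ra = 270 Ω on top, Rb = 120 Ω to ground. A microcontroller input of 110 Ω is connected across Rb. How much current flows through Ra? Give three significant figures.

I ≈ 43.7 mA

Rb‖R_L = 57.39 Ω, so the source sees Ra + Rb‖R_L = 327.4 Ω.
I = 14.3 V / 327.4 Ω = 43.7 mA.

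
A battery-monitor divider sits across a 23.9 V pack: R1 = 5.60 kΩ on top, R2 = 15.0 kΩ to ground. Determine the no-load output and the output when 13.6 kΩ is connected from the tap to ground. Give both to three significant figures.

Unloaded: 17.4 V; loaded: 13.4 V

Open-circuit: V = 23.9 × 15.0/(5.60 + 15.0) = 17.4 V.
With the load, R2 becomes R2‖R_L = 7.133 kΩ, so V = 23.9 × 7.133/12.73 = 13.4 V.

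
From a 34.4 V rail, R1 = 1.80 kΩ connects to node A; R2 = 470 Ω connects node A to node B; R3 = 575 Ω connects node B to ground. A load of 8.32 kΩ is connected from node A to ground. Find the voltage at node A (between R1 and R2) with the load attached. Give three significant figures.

V ≈ 11.7 V

Below node A the series string R2+R3 = 1045 Ω sits in parallel with the 8320 Ω load: 928.4 Ω.
V_A = 34.4 × 928.4/(1800 + 928.4) = 11.7 V.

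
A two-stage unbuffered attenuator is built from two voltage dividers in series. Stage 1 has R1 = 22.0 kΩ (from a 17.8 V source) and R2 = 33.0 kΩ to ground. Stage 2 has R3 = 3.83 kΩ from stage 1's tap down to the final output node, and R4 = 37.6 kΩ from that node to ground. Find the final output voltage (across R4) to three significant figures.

Stage 2 presents R3+R4 = 41.43 kΩ as a load on stage 1's tap.
Stage 1's lower leg becomes R2‖(R3+R4) = 18.37 kΩ, so V_mid = 17.8 × 18.37/40.37 = 8.099 V.
Stage 2 is itself unloaded: V_out = V_mid × R4/(R3+R4) = 8.099 × 37.6/41.43 = 7.35 V.

V_out ≈ 7.35 V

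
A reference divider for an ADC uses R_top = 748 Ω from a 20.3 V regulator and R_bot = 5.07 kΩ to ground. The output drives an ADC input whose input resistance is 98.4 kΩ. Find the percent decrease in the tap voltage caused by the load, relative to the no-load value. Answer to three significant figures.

The divider's output (Thévenin) resistance is R_top‖R_bot = 651.8 Ω.
Fractional drop under load = R_th/(R_th + R_L) = 651.8 / (651.8 + 98400) = 0.006581.
So the output falls by 0.658 %.

0.658 %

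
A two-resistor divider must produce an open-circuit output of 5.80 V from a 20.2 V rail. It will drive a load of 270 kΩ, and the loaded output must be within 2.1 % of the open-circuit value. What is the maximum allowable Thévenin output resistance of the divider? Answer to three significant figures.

R_th ≤ 5.79 kΩ

Loading drop = R_th/(R_th + R_L) ≤ 0.0210, so R_th ≤ R_L · ε/(1−ε) = 270 kΩ × 0.0210/0.9790 = 5.79 kΩ.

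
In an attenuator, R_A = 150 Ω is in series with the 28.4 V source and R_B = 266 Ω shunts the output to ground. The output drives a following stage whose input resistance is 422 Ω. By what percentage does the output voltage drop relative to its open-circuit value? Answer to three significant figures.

18.5 %

The divider's output (Thévenin) resistance is R_A‖R_B = 95.91 Ω.
Fractional drop under load = R_th/(R_th + R_L) = 95.91 / (95.91 + 422) = 0.1852.
So the output falls by 18.5 %.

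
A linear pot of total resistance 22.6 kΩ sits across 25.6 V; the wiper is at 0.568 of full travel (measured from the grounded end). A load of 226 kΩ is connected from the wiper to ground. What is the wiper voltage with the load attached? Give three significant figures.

V ≈ 14.2 V

The wiper splits the pot into (1−α)R = 9.763 kΩ above and αR = 12.84 kΩ below.
Lower section ‖ load = 12.15 kΩ.
V_wiper = 25.6 × 12.15/(9.763 + 12.15) = 14.2 V.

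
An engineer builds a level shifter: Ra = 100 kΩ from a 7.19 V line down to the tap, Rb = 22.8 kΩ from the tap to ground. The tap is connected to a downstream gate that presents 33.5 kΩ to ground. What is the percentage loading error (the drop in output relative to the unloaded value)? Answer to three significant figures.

35.7 %

Unloaded V = 7.19 × 22.8/122.8 = 1.335 V.
Loaded: Rb‖R_L = 13.57 kΩ, giving V = 7.19 × 13.57/113.6 = 0.8589 V.
Drop = (1.335 − 0.8589) / 1.335 = 35.7 %.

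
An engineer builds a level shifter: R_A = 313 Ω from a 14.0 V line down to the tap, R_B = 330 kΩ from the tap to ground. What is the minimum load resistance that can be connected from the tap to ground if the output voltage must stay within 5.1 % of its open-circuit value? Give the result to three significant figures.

Output resistance R_th = R_A‖R_B = (313 × 330000)/330300 = 312.7 Ω.
The fractional drop is R_th/(R_th + R_L); requiring this ≤ 0.0510 gives R_L ≥ R_th(1/0.0510 − 1) = 312.7 × 18.61 = 5.82 kΩ.

R_L(min) ≈ 5.82 kΩ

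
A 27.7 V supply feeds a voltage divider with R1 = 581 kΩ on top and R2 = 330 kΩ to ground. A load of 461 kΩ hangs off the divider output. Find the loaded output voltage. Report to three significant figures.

V_out ≈ 6.89 V

The load sits in parallel with R2: R2‖R_L = (330 × 461) / (330 + 461) = 192.3 kΩ.
V_out = 27.7 × 192.3 / (581 + 192.3) = 27.7 × 192.3/773.3 = 6.89 V.
(Unloaded it would have been 10.0 V.)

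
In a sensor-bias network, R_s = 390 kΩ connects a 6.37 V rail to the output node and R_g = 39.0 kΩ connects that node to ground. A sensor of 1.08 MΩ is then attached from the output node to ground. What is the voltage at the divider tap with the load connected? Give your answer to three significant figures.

The load sits in parallel with R_g: R_g‖R_L = (39.0 × 1080) / (39.0 + 1080) = 37.64 kΩ.
V_out = 6.37 × 37.64 / (390 + 37.64) = 6.37 × 37.64/427.6 = 0.561 V.
(Unloaded it would have been 0.579 V.)

V_out ≈ 0.561 V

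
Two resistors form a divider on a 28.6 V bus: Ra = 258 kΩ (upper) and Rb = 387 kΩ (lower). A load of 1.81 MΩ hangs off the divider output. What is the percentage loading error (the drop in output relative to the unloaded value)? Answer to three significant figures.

The divider's output (Thévenin) resistance is Ra‖Rb = 154.8 kΩ.
Fractional drop under load = R_th/(R_th + R_L) = 154.8 / (154.8 + 1810) = 0.07879.
So the output falls by 7.88 %.

7.88 %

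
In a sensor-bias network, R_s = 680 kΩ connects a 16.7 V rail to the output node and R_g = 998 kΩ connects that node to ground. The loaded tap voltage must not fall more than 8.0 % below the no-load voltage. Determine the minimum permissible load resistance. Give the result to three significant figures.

Output resistance R_th = R_s‖R_g = (680 × 998)/1678 = 404.4 kΩ.
The fractional drop is R_th/(R_th + R_L); requiring this ≤ 0.0800 gives R_L ≥ R_th(1/0.0800 − 1) = 404.4 × 11.50 = 4.65 MΩ.

R_L(min) ≈ 4.65 MΩ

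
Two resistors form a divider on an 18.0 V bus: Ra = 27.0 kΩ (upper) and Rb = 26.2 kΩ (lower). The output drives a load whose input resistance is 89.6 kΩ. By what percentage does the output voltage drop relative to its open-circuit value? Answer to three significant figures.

12.9 %

The divider's output (Thévenin) resistance is Ra‖Rb = 13.30 kΩ.
Fractional drop under load = R_th/(R_th + R_L) = 13.30 / (13.30 + 89.6) = 0.1292.
So the output falls by 12.9 %.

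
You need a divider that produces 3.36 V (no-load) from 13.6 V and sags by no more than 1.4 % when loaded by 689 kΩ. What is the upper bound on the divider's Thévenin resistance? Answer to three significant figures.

Loading drop = R_th/(R_th + R_L) ≤ 0.0140, so R_th ≤ R_L · ε/(1−ε) = 689 kΩ × 0.0140/0.9860 = 9.78 kΩ.
(Any R1, R2 with R2/(R1+R2) = 0.247 and R1‖R2 ≤ 9.78 kΩ will meet the spec.)

R_th ≤ 9.78 kΩ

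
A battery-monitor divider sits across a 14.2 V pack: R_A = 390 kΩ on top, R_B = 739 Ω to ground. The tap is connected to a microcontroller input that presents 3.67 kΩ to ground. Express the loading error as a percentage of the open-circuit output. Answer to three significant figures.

16.7 %

The divider's output (Thévenin) resistance is R_A‖R_B = 737.6 Ω.
Fractional drop under load = R_th/(R_th + R_L) = 737.6 / (737.6 + 3670) = 0.1673.
So the output falls by 16.7 %.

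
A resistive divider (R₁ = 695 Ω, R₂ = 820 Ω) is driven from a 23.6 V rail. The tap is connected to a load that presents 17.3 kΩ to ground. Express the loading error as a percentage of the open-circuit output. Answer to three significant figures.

2.13 %

The divider's output (Thévenin) resistance is R₁‖R₂ = 376.2 Ω.
Fractional drop under load = R_th/(R_th + R_L) = 376.2 / (376.2 + 17300) = 0.02128.
So the output falls by 2.13 %.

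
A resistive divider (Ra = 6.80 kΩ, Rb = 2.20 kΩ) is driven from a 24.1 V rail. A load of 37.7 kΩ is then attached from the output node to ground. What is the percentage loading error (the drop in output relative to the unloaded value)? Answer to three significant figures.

4.22 %

The divider's output (Thévenin) resistance is Ra‖Rb = 1.662 kΩ.
Fractional drop under load = R_th/(R_th + R_L) = 1.662 / (1.662 + 37.7) = 0.04223.
So the output falls by 4.22 %.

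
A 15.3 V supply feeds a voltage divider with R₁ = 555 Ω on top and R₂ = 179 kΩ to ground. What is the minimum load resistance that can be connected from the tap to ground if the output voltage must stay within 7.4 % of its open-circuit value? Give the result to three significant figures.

R_L(min) ≈ 6.92 kΩ

Output resistance R_th = R₁‖R₂ = (555 × 179000)/179600 = 553.3 Ω.
The fractional drop is R_th/(R_th + R_L); requiring this ≤ 0.0740 gives R_L ≥ R_th(1/0.0740 − 1) = 553.3 × 12.51 = 6.92 kΩ.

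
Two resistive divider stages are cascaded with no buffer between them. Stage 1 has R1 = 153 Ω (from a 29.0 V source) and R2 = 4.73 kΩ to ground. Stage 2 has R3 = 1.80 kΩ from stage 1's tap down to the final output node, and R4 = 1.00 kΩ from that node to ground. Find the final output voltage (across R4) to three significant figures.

Stage 2 presents R3+R4 = 2800 Ω as a load on stage 1's tap.
Stage 1's lower leg becomes R2‖(R3+R4) = 1759 Ω, so V_mid = 29.0 × 1759/1912 = 26.68 V.
Stage 2 is itself unloaded: V_out = V_mid × R4/(R3+R4) = 26.68 × 1000/2800 = 9.53 V.

V_out ≈ 9.53 V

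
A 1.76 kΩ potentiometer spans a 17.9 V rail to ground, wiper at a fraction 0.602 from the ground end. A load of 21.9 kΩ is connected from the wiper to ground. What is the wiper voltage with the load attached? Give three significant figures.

V ≈ 10.6 V

The wiper splits the pot into (1−α)R = 700.5 Ω above and αR = 1060 Ω below.
Lower section ‖ load = 1011 Ω.
V_wiper = 17.9 × 1011/(700.5 + 1011) = 10.6 V.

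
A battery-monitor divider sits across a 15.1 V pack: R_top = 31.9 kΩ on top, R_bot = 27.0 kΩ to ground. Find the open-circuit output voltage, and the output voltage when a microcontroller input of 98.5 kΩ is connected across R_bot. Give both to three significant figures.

Open-circuit: V = 15.1 × 27.0/(31.9 + 27.0) = 6.92 V.
With the load, R_bot becomes R_bot‖R_L = 21.19 kΩ, so V = 15.1 × 21.19/53.09 = 6.03 V.

Unloaded: 6.92 V; loaded: 6.03 V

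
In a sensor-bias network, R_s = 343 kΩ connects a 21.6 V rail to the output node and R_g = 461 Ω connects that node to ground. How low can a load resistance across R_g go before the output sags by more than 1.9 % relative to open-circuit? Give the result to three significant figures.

Output resistance R_th = R_s‖R_g = (343000 × 461)/343500 = 460.4 Ω.
The fractional drop is R_th/(R_th + R_L); requiring this ≤ 0.0190 gives R_L ≥ R_th(1/0.0190 − 1) = 460.4 × 51.63 = 23.8 kΩ.

R_L(min) ≈ 23.8 kΩ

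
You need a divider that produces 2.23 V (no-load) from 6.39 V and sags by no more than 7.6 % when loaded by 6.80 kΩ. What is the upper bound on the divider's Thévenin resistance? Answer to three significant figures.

R_th ≤ 559 Ω

Loading drop = R_th/(R_th + R_L) ≤ 0.0760, so R_th ≤ R_L · ε/(1−ε) = 6.80 kΩ × 0.0760/0.9240 = 559 Ω.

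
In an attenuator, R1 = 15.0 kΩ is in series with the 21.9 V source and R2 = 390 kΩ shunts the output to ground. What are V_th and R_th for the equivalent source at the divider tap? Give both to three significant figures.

V_th = 21.1 V, R_th = 14.4 kΩ

V_th is the open-circuit tap voltage: 21.9 × 390/(15.0 + 390) = 21.1 V.
With the supply zeroed, R1 and R2 appear in parallel from the tap: R_th = R1‖R2 = (15.0 × 390)/405.0 = 14.4 kΩ.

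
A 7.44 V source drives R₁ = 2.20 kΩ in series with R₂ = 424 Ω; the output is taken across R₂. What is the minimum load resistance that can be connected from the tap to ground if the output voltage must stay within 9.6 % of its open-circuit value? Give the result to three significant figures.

Output resistance R_th = R₁‖R₂ = (2200 × 424)/2624 = 355.5 Ω.
The fractional drop is R_th/(R_th + R_L); requiring this ≤ 0.0960 gives R_L ≥ R_th(1/0.0960 − 1) = 355.5 × 9.417 = 3.35 kΩ.

R_L(min) ≈ 3.35 kΩ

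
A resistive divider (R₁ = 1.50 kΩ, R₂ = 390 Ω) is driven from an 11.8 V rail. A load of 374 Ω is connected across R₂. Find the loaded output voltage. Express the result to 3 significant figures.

The load sits in parallel with R₂: R₂‖R_L = (390 × 374) / (390 + 374) = 190.9 Ω.
V_out = 11.8 × 190.9 / (1500 + 190.9) = 11.8 × 190.9/1691 = 1.33 V.

V_out ≈ 1.33 V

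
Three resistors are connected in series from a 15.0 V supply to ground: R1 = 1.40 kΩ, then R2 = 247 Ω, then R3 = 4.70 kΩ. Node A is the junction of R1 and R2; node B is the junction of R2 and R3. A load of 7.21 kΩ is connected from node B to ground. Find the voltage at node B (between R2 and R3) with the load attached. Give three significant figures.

V ≈ 9.50 V

At node B, R3 is in parallel with the load: R3‖R_L = 2845 Ω.
Below node A the resistance is R2 + (R3‖R_L) = 3092 Ω, so V_A = 15.0 × 3092/4492 = 10.33 V.
Then V_B = V_A × (R3‖R_L)/(R2 + R3‖R_L) = 10.33 × 2845/3092 = 9.50 V.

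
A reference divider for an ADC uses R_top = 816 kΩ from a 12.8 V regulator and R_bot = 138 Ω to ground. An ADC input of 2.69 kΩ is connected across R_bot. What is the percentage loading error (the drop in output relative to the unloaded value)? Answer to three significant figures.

The divider's output (Thévenin) resistance is R_top‖R_bot = 138.0 Ω.
Fractional drop under load = R_th/(R_th + R_L) = 138.0 / (138.0 + 2690) = 0.04879.
So the output falls by 4.88 %.

4.88 %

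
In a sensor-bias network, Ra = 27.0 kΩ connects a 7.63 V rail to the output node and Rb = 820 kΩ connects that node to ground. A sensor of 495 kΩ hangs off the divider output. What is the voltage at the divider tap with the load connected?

The load sits in parallel with Rb: Rb‖R_L = (820 × 495) / (820 + 495) = 308.7 kΩ.
V_out = 7.63 × 308.7 / (27.0 + 308.7) = 7.63 × 308.7/335.7 = 7.02 V.

V_out ≈ 7.02 V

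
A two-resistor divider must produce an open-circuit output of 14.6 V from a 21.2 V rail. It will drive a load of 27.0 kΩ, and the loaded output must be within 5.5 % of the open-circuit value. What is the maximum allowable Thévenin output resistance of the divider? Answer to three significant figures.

Loading drop = R_th/(R_th + R_L) ≤ 0.0550, so R_th ≤ R_L · ε/(1−ε) = 27.0 kΩ × 0.0550/0.9450 = 1.57 kΩ.

R_th ≤ 1.57 kΩ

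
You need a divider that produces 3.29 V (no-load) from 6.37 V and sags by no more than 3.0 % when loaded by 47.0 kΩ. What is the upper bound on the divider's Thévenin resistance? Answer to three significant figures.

Loading drop = R_th/(R_th + R_L) ≤ 0.0300, so R_th ≤ R_L · ε/(1−ε) = 47.0 kΩ × 0.0300/0.9700 = 1.45 kΩ.
(Any R1, R2 with R2/(R1+R2) = 0.516 and R1‖R2 ≤ 1.45 kΩ will meet the spec.)

R_th ≤ 1.45 kΩ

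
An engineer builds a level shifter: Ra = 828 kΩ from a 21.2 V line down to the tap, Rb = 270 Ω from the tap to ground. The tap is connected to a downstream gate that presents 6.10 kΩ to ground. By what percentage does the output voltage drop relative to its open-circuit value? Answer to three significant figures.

4.24 %

The divider's output (Thévenin) resistance is Ra‖Rb = 269.9 Ω.
Fractional drop under load = R_th/(R_th + R_L) = 269.9 / (269.9 + 6100) = 0.04237.
So the output falls by 4.24 %.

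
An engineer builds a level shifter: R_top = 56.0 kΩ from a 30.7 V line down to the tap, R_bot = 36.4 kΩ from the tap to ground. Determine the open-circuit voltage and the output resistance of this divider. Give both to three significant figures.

V_th is the open-circuit tap voltage: 30.7 × 36.4/(56.0 + 36.4) = 12.1 V.
With the supply zeroed, R_top and R_bot appear in parallel from the tap: R_th = R_top‖R_bot = (56.0 × 36.4)/92.40 = 22.1 kΩ.

V_th = 12.1 V, R_th = 22.1 kΩ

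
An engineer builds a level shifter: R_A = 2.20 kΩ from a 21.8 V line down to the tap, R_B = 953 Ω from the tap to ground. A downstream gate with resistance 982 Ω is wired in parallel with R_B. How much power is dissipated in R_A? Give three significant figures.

P ≈ 145 mW

Total resistance from the source is R_A + (R_B‖R_L) = 2684 Ω, so I = 21.8/2684 Ω = 8.123 mA.
P = I²·R_A = (8.123 mA)² × 2.20 kΩ = 145 mW.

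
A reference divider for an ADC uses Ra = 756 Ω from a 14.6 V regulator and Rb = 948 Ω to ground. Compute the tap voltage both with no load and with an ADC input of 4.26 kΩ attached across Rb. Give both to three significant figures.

Open-circuit: V = 14.6 × 948/(756 + 948) = 8.12 V.
With the load, Rb becomes Rb‖R_L = 775.4 Ω, so V = 14.6 × 775.4/1531 = 7.39 V.

Unloaded: 8.12 V; loaded: 7.39 V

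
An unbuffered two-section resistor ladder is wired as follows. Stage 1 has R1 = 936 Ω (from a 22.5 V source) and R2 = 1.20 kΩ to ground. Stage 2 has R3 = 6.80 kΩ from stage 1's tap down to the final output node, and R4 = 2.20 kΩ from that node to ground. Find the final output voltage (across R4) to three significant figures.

V_out ≈ 2.92 V

Stage 2 presents R3+R4 = 9000 Ω as a load on stage 1's tap.
Stage 1's lower leg becomes R2‖(R3+R4) = 1059 Ω, so V_mid = 22.5 × 1059/1995 = 11.94 V.
Stage 2 is itself unloaded: V_out = V_mid × R4/(R3+R4) = 11.94 × 2200/9000 = 2.92 V.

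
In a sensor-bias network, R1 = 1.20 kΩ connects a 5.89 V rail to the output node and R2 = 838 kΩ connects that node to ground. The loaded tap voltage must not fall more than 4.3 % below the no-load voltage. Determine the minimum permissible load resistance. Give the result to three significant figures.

R_L(min) ≈ 26.7 kΩ

Output resistance R_th = R1‖R2 = (1.20 × 838)/839.2 = 1.198 kΩ.
The fractional drop is R_th/(R_th + R_L); requiring this ≤ 0.0430 gives R_L ≥ R_th(1/0.0430 − 1) = 1.198 × 22.26 = 26.7 kΩ.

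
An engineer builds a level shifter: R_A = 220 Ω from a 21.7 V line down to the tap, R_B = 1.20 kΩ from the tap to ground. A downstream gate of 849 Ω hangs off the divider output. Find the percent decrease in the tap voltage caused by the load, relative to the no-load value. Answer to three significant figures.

The divider's output (Thévenin) resistance is R_A‖R_B = 185.9 Ω.
Fractional drop under load = R_th/(R_th + R_L) = 185.9 / (185.9 + 849) = 0.1796.
So the output falls by 18.0 %.

18.0 %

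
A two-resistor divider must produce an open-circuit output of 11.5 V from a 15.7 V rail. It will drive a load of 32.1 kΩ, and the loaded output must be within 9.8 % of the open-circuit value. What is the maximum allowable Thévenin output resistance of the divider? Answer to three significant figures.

Loading drop = R_th/(R_th + R_L) ≤ 0.0980, so R_th ≤ R_L · ε/(1−ε) = 32.1 kΩ × 0.0980/0.9020 = 3.49 kΩ.
(Any R1, R2 with R2/(R1+R2) = 0.732 and R1‖R2 ≤ 3.49 kΩ will meet the spec.)

R_th ≤ 3.49 kΩ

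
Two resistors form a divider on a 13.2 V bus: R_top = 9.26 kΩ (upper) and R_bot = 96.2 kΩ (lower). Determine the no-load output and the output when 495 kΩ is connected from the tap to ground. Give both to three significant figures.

Open-circuit: V = 13.2 × 96.2/(9.26 + 96.2) = 12.0 V.
With the load, R_bot becomes R_bot‖R_L = 80.55 kΩ, so V = 13.2 × 80.55/89.81 = 11.8 V.

Unloaded: 12.0 V; loaded: 11.8 V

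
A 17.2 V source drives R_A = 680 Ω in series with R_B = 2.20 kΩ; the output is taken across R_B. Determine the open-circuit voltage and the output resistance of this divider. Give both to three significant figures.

V_th is the open-circuit tap voltage: 17.2 × 2200/(680 + 2200) = 13.1 V.
With the supply zeroed, R_A and R_B appear in parallel from the tap: R_th = R_A‖R_B = (680 × 2200)/2880 = 519 Ω.

V_th = 13.1 V, R_th = 519 Ω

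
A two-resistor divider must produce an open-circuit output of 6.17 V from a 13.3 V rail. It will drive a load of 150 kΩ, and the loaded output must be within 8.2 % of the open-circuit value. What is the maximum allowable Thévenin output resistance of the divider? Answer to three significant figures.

Loading drop = R_th/(R_th + R_L) ≤ 0.0820, so R_th ≤ R_L · ε/(1−ε) = 150 kΩ × 0.0820/0.9180 = 13.4 kΩ.
(Any R1, R2 with R2/(R1+R2) = 0.464 and R1‖R2 ≤ 13.4 kΩ will meet the spec.)

R_th ≤ 13.4 kΩ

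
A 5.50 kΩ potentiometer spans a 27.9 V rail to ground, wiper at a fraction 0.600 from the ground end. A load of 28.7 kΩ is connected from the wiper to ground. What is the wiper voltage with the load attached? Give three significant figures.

The wiper splits the pot into (1−α)R = 2.200 kΩ above and αR = 3.300 kΩ below.
Lower section ‖ load = 2.960 kΩ.
V_wiper = 27.9 × 2.960/(2.200 + 2.960) = 16.0 V.

V ≈ 16.0 V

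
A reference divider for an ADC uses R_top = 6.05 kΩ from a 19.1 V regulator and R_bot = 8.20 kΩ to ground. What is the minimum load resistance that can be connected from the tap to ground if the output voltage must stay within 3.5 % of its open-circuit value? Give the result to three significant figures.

R_L(min) ≈ 96.0 kΩ

Output resistance R_th = R_top‖R_bot = (6.05 × 8.20)/14.25 = 3.481 kΩ.
The fractional drop is R_th/(R_th + R_L); requiring this ≤ 0.0350 gives R_L ≥ R_th(1/0.0350 − 1) = 3.481 × 27.57 = 96.0 kΩ.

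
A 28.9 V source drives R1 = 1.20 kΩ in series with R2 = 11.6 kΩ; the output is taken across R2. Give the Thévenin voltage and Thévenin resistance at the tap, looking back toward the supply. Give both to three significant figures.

V_th is the open-circuit tap voltage: 28.9 × 11.6/(1.20 + 11.6) = 26.2 V.
With the supply zeroed, R1 and R2 appear in parallel from the tap: R_th = R1‖R2 = (1.20 × 11.6)/12.80 = 1.09 kΩ.

V_th = 26.2 V, R_th = 1.09 kΩ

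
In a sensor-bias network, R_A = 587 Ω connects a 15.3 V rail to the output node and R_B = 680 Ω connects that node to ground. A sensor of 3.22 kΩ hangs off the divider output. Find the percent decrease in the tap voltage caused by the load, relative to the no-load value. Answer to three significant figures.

Unloaded V = 15.3 × 680/1267 = 8.2115 V.
Loaded: R_B‖R_L = 561.4 Ω, giving V = 15.3 × 561.4/1148 = 7.4797 V.
Drop = (8.2115 − 7.4797) / 8.2115 = 8.91 %.

8.91 %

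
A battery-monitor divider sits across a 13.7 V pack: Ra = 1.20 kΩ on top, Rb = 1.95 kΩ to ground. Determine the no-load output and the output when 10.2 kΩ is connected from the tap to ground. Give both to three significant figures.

Unloaded: 8.48 V; loaded: 7.91 V

Open-circuit: V = 13.7 × 1.95/(1.20 + 1.95) = 8.48 V.
With the load, Rb becomes Rb‖R_L = 1.637 kΩ, so V = 13.7 × 1.637/2.837 = 7.91 V.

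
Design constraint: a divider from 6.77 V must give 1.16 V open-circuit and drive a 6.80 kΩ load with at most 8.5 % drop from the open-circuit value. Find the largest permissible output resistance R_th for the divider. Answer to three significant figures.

Loading drop = R_th/(R_th + R_L) ≤ 0.0850, so R_th ≤ R_L · ε/(1−ε) = 6.80 kΩ × 0.0850/0.9150 = 632 Ω.
(Any R1, R2 with R2/(R1+R2) = 0.171 and R1‖R2 ≤ 632 Ω will meet the spec.)

R_th ≤ 632 Ω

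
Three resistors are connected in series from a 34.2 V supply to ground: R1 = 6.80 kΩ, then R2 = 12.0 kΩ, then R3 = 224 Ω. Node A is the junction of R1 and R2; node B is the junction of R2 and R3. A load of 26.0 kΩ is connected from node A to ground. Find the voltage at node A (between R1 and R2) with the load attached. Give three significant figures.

Below node A the series string R2+R3 = 12220 Ω sits in parallel with the 26000 Ω load: 8315 Ω.
V_A = 34.2 × 8315/(6800 + 8315) = 18.8 V.

V ≈ 18.8 V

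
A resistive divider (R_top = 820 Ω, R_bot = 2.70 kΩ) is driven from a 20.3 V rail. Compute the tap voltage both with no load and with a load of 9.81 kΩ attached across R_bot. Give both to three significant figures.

Open-circuit: V = 20.3 × 2700/(820 + 2700) = 15.6 V.
With the load, R_bot becomes R_bot‖R_L = 2117 Ω, so V = 20.3 × 2117/2937 = 14.6 V.

Unloaded: 15.6 V; loaded: 14.6 V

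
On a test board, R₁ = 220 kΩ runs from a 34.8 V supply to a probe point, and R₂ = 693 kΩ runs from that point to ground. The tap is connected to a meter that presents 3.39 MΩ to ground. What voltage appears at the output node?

V_out ≈ 25.2 V

The load sits in parallel with R₂: R₂‖R_L = (693 × 3390) / (693 + 3390) = 575.4 kΩ.
V_out = 34.8 × 575.4 / (220 + 575.4) = 34.8 × 575.4/795.4 = 25.2 V.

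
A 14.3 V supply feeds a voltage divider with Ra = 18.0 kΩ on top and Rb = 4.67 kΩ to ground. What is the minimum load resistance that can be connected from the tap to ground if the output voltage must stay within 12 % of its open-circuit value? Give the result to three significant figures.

Output resistance R_th = Ra‖Rb = (18.0 × 4.67)/22.67 = 3.708 kΩ.
The fractional drop is R_th/(R_th + R_L); requiring this ≤ 0.120 gives R_L ≥ R_th(1/0.120 − 1) = 3.708 × 7.333 = 27.2 kΩ.

R_L(min) ≈ 27.2 kΩ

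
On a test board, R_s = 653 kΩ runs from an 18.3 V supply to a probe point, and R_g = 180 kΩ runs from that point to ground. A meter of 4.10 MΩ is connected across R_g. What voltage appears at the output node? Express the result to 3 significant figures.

V_out ≈ 3.82 V

The load sits in parallel with R_g: R_g‖R_L = (180 × 4100) / (180 + 4100) = 172.4 kΩ.
V_out = 18.3 × 172.4 / (653 + 172.4) = 18.3 × 172.4/825.4 = 3.82 V.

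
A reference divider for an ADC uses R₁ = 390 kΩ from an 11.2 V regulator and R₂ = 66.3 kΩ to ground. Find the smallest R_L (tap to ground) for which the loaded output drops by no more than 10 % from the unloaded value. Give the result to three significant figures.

Output resistance R_th = R₁‖R₂ = (390 × 66.3)/456.3 = 56.67 kΩ.
The fractional drop is R_th/(R_th + R_L); requiring this ≤ 0.100 gives R_L ≥ R_th(1/0.100 − 1) = 56.67 × 9.000 = 510 kΩ.

R_L(min) ≈ 510 kΩ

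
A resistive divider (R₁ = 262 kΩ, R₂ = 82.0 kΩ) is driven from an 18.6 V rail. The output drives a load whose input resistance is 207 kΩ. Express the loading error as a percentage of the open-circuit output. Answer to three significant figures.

23.2 %

The divider's output (Thévenin) resistance is R₁‖R₂ = 62.45 kΩ.
Fractional drop under load = R_th/(R_th + R_L) = 62.45 / (62.45 + 207) = 0.2318.
So the output falls by 23.2 %.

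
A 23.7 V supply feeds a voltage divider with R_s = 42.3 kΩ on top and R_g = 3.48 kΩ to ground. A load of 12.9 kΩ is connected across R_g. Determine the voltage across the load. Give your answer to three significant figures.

The load sits in parallel with R_g: R_g‖R_L = (3.48 × 12.9) / (3.48 + 12.9) = 2.741 kΩ.
V_out = 23.7 × 2.741 / (42.3 + 2.741) = 23.7 × 2.741/45.04 = 1.44 V.

V_out ≈ 1.44 V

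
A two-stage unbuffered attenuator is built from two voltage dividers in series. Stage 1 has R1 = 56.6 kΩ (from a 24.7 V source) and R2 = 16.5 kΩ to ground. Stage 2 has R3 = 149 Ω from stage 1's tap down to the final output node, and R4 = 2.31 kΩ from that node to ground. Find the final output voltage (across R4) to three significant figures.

Stage 2 presents R3+R4 = 2459 Ω as a load on stage 1's tap.
Stage 1's lower leg becomes R2‖(R3+R4) = 2140 Ω, so V_mid = 24.7 × 2140/58740 = 0.8999 V.
Stage 2 is itself unloaded: V_out = V_mid × R4/(R3+R4) = 0.8999 × 2310/2459 = 0.845 V.

V_out ≈ 0.845 V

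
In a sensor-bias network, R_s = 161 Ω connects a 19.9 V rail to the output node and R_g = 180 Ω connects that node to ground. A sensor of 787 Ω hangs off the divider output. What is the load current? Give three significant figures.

R_g‖R_L = 146.5 Ω; V_out = 19.9 × 146.5/307.5 = 9.481 V.
I_L = V_out / R_L = 9.481 / 787 Ω = 12.0 mA.

I_L ≈ 12.0 mA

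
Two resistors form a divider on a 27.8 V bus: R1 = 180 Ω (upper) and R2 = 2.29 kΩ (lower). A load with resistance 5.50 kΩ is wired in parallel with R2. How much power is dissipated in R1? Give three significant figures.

Total resistance from the source is R1 + (R2‖R_L) = 1797 Ω, so I = 27.8/1797 Ω = 15.47 mA.
P = I²·R1 = (15.47 mA)² × 180 Ω = 43.1 mW.

P ≈ 43.1 mW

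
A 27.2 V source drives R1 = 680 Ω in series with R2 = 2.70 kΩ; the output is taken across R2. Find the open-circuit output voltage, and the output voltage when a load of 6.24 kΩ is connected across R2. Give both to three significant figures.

Unloaded: 21.7 V; loaded: 20.0 V

Open-circuit: V = 27.2 × 2700/(680 + 2700) = 21.7 V.
With the load, R2 becomes R2‖R_L = 1885 Ω, so V = 27.2 × 1885/2565 = 20.0 V.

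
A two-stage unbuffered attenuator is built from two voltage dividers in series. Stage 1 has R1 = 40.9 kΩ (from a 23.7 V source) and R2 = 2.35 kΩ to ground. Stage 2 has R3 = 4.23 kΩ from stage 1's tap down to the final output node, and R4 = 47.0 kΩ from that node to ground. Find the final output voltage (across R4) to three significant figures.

V_out ≈ 1.13 V

Stage 2 presents R3+R4 = 51.23 kΩ as a load on stage 1's tap.
Stage 1's lower leg becomes R2‖(R3+R4) = 2.247 kΩ, so V_mid = 23.7 × 2.247/43.15 = 1.234 V.
Stage 2 is itself unloaded: V_out = V_mid × R4/(R3+R4) = 1.234 × 47.0/51.23 = 1.13 V.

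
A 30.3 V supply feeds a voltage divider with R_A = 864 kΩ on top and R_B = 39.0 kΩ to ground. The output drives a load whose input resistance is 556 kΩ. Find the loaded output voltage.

The load sits in parallel with R_B: R_B‖R_L = (39.0 × 556) / (39.0 + 556) = 36.44 kΩ.
V_out = 30.3 × 36.44 / (864 + 36.44) = 30.3 × 36.44/900.4 = 1.23 V.
(Unloaded it would have been 1.31 V.)

V_out ≈ 1.23 V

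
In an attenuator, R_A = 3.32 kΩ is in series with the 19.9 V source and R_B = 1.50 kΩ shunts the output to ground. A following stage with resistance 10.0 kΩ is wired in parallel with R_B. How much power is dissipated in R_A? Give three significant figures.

Total resistance from the source is R_A + (R_B‖R_L) = 4.624 kΩ, so I = 19.9/4.624 kΩ = 4.303 mA.
P = I²·R_A = (4.303 mA)² × 3.32 kΩ = 61.5 mW.

P ≈ 61.5 mW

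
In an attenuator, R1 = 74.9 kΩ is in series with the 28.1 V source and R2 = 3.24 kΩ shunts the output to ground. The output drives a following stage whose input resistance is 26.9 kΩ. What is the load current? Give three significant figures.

I_L ≈ 0.0388 mA

R2‖R_L = 2.892 kΩ; V_out = 28.1 × 2.892/77.79 = 1.045 V.
I_L = V_out / R_L = 1.045 / 26.9 kΩ = 0.0388 mA.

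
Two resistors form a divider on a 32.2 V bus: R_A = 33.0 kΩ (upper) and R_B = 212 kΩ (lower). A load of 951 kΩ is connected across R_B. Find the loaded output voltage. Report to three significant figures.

V_out ≈ 27.1 V

The load sits in parallel with R_B: R_B‖R_L = (212 × 951) / (212 + 951) = 173.4 kΩ.
V_out = 32.2 × 173.4 / (33.0 + 173.4) = 32.2 × 173.4/206.4 = 27.1 V.
(Unloaded it would have been 27.9 V.)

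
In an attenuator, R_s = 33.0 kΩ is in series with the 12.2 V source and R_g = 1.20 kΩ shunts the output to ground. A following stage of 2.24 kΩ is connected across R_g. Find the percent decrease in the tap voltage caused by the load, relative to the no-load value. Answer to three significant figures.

The divider's output (Thévenin) resistance is R_s‖R_g = 1.158 kΩ.
Fractional drop under load = R_th/(R_th + R_L) = 1.158 / (1.158 + 2.24) = 0.3408.
So the output falls by 34.1 %.

34.1 %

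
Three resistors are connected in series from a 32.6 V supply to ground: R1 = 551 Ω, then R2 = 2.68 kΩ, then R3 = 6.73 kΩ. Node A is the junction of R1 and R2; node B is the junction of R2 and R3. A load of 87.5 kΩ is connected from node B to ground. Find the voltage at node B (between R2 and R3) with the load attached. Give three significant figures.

V ≈ 21.5 V

At node B, R3 is in parallel with the load: R3‖R_L = 6249 Ω.
Below node A the resistance is R2 + (R3‖R_L) = 8929 Ω, so V_A = 32.6 × 8929/9480 = 30.71 V.
Then V_B = V_A × (R3‖R_L)/(R2 + R3‖R_L) = 30.71 × 6249/8929 = 21.5 V.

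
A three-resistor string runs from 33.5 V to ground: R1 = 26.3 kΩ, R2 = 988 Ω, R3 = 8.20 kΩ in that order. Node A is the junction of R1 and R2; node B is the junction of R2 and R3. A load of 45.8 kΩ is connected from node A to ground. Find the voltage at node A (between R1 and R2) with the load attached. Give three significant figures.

Below node A the series string R2+R3 = 9188 Ω sits in parallel with the 45800 Ω load: 7653 Ω.
V_A = 33.5 × 7653/(26300 + 7653) = 7.55 V.

V ≈ 7.55 V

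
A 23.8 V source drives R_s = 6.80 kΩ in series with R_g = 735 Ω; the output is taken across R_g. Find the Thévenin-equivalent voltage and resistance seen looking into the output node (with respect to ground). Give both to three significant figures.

V_th = 2.32 V, R_th = 663 Ω

V_th is the open-circuit tap voltage: 23.8 × 735/(6800 + 735) = 2.32 V.
With the supply zeroed, R_s and R_g appear in parallel from the tap: R_th = R_s‖R_g = (6800 × 735)/7535 = 663 Ω.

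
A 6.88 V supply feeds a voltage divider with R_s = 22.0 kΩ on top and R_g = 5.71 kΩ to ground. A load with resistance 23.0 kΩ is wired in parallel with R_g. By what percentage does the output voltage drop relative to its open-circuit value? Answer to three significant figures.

Unloaded V = 6.88 × 5.71/27.71 = 1.418 V.
Loaded: R_g‖R_L = 4.574 kΩ, giving V = 6.88 × 4.574/26.57 = 1.184 V.
Drop = (1.418 − 1.184) / 1.418 = 16.5 %.

16.5 %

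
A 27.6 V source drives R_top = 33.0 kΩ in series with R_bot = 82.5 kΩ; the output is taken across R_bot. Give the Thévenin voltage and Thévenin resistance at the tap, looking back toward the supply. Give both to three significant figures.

V_th is the open-circuit tap voltage: 27.6 × 82.5/(33.0 + 82.5) = 19.7 V.
With the supply zeroed, R_top and R_bot appear in parallel from the tap: R_th = R_top‖R_bot = (33.0 × 82.5)/115.5 = 23.6 kΩ.

V_th = 19.7 V, R_th = 23.6 kΩ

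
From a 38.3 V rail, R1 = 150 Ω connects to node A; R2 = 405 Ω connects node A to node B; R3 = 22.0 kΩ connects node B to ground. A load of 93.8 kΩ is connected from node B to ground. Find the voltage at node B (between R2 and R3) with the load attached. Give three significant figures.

V ≈ 37.1 V

At node B, R3 is in parallel with the load: R3‖R_L = 17820 Ω.
Below node A the resistance is R2 + (R3‖R_L) = 18230 Ω, so V_A = 38.3 × 18230/18380 = 37.99 V.
Then V_B = V_A × (R3‖R_L)/(R2 + R3‖R_L) = 37.99 × 17820/18230 = 37.1 V.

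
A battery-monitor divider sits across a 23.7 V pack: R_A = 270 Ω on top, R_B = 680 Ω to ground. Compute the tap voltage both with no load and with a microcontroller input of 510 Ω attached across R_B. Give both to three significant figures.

Unloaded: 17.0 V; loaded: 12.3 V

Open-circuit: V = 23.7 × 680/(270 + 680) = 17.0 V.
With the load, R_B becomes R_B‖R_L = 291.4 Ω, so V = 23.7 × 291.4/561.4 = 12.3 V.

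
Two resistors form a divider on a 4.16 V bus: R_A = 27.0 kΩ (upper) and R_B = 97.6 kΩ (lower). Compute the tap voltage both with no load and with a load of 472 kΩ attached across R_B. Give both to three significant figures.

Open-circuit: V = 4.16 × 97.6/(27.0 + 97.6) = 3.26 V.
With the load, R_B becomes R_B‖R_L = 80.88 kΩ, so V = 4.16 × 80.88/107.9 = 3.12 V.

Unloaded: 3.26 V; loaded: 3.12 V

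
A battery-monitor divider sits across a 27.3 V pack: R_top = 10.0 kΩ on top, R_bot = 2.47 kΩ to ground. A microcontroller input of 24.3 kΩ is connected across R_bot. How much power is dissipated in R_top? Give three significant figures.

P ≈ 49.7 mW

Total resistance from the source is R_top + (R_bot‖R_L) = 12.24 kΩ, so I = 27.3/12.24 kΩ = 2.230 mA.
P = I²·R_top = (2.230 mA)² × 10.0 kΩ = 49.7 mW.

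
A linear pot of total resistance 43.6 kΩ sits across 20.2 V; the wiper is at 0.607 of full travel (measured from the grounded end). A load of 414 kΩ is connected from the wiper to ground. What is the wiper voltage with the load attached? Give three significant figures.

The wiper splits the pot into (1−α)R = 17.13 kΩ above and αR = 26.47 kΩ below.
Lower section ‖ load = 24.88 kΩ.
V_wiper = 20.2 × 24.88/(17.13 + 24.88) = 12.0 V.

V ≈ 12.0 V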